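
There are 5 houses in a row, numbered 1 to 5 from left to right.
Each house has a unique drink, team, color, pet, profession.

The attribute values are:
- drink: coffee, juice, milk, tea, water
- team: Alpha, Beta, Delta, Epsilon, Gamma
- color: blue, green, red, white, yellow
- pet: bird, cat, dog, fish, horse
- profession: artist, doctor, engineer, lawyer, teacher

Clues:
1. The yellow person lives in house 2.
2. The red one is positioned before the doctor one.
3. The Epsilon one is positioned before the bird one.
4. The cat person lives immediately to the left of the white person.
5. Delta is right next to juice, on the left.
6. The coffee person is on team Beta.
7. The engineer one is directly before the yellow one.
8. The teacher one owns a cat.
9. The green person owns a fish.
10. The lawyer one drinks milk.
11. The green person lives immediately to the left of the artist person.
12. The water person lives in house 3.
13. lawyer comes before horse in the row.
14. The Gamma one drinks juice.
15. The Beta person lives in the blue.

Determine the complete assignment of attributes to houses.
Solution:

House | Drink | Team | Color | Pet | Profession
-----------------------------------------------
  1   | tea | Delta | green | fish | engineer
  2   | juice | Gamma | yellow | dog | artist
  3   | water | Epsilon | red | cat | teacher
  4   | milk | Alpha | white | bird | lawyer
  5   | coffee | Beta | blue | horse | doctor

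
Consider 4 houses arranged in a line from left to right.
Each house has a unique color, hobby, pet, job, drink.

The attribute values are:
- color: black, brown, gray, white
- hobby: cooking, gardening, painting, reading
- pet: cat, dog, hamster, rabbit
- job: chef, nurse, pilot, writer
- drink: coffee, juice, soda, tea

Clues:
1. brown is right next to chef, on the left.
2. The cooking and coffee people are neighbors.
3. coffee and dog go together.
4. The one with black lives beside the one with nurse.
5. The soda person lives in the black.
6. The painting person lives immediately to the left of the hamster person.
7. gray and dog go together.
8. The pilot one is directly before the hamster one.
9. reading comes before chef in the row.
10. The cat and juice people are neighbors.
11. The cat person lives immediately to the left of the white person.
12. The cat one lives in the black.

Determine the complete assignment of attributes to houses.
Solution:

House | Color | Hobby | Pet | Job | Drink
-----------------------------------------
  1   | black | painting | cat | pilot | soda
  2   | white | reading | hamster | nurse | juice
  3   | brown | cooking | rabbit | writer | tea
  4   | gray | gardening | dog | chef | coffee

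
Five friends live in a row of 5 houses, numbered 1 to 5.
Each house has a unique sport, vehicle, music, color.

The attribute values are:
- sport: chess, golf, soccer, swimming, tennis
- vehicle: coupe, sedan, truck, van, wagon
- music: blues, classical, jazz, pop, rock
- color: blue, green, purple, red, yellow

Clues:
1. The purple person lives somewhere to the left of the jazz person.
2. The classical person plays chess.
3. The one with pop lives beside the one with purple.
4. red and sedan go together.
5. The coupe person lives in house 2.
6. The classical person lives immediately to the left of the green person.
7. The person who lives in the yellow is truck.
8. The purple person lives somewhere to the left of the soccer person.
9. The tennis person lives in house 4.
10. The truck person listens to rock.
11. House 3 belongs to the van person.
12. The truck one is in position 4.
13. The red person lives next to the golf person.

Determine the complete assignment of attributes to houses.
Solution:

House | Sport | Vehicle | Music | Color
---------------------------------------
  1   | chess | sedan | classical | red
  2   | golf | coupe | pop | green
  3   | swimming | van | blues | purple
  4   | tennis | truck | rock | yellow
  5   | soccer | wagon | jazz | blue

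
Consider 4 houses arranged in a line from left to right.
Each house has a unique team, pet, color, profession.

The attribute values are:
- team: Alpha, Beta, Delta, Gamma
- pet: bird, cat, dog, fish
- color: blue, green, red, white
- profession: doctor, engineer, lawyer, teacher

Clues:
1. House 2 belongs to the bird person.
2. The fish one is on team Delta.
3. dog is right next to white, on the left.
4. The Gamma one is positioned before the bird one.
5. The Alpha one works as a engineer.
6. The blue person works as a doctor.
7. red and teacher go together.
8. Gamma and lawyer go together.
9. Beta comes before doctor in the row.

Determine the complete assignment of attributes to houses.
Solution:

House | Team | Pet | Color | Profession
---------------------------------------
  1   | Gamma | dog | green | lawyer
  2   | Alpha | bird | white | engineer
  3   | Beta | cat | red | teacher
  4   | Delta | fish | blue | doctor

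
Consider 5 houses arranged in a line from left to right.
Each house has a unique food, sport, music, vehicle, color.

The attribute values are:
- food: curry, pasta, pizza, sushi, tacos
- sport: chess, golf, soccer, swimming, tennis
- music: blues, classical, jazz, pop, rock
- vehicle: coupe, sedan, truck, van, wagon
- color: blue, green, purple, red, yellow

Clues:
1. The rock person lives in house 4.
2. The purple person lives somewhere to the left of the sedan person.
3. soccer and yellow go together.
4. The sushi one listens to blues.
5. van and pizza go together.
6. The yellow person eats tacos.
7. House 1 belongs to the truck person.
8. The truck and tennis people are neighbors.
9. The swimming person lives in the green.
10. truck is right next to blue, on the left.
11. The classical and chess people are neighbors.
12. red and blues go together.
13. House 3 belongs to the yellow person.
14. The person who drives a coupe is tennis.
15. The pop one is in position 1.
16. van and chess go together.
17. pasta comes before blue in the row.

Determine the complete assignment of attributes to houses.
Solution:

House | Food | Sport | Music | Vehicle | Color
----------------------------------------------
  1   | pasta | swimming | pop | truck | green
  2   | curry | tennis | jazz | coupe | blue
  3   | tacos | soccer | classical | wagon | yellow
  4   | pizza | chess | rock | van | purple
  5   | sushi | golf | blues | sedan | red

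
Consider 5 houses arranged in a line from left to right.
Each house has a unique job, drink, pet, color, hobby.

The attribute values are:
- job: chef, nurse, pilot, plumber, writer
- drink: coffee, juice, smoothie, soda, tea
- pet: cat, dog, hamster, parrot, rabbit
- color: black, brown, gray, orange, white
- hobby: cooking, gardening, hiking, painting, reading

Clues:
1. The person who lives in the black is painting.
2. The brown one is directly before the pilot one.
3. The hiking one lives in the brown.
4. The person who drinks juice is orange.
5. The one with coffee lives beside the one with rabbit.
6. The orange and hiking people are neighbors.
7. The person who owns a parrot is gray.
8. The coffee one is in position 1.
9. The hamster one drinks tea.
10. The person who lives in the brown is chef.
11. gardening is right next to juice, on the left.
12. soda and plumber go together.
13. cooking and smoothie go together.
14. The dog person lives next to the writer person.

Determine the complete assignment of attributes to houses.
Solution:

House | Job | Drink | Pet | Color | Hobby
-----------------------------------------
  1   | nurse | coffee | dog | white | gardening
  2   | writer | juice | rabbit | orange | reading
  3   | chef | tea | hamster | brown | hiking
  4   | pilot | smoothie | parrot | gray | cooking
  5   | plumber | soda | cat | black | painting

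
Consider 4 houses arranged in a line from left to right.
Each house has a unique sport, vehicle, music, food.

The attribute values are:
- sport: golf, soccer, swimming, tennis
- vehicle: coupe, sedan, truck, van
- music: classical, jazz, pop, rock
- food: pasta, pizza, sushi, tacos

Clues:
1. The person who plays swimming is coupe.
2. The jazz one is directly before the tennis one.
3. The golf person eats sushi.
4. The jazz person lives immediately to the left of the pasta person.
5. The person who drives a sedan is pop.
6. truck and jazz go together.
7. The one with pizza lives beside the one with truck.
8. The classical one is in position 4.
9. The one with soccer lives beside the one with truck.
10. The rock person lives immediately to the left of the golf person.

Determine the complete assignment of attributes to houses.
Solution:

House | Sport | Vehicle | Music | Food
--------------------------------------
  1   | soccer | van | rock | pizza
  2   | golf | truck | jazz | sushi
  3   | tennis | sedan | pop | pasta
  4   | swimming | coupe | classical | tacos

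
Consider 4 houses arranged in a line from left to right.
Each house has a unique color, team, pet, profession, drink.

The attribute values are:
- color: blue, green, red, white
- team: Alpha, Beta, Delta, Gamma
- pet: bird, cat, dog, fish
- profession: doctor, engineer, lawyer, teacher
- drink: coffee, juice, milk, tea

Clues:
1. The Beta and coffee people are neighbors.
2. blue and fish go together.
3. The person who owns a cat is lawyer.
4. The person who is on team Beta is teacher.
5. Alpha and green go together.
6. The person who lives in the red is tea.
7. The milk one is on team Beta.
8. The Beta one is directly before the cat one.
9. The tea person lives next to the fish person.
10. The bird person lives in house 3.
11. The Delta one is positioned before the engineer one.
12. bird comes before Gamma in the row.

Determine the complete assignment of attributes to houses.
Solution:

House | Color | Team | Pet | Profession | Drink
-----------------------------------------------
  1   | white | Beta | dog | teacher | milk
  2   | green | Alpha | cat | lawyer | coffee
  3   | red | Delta | bird | doctor | tea
  4   | blue | Gamma | fish | engineer | juice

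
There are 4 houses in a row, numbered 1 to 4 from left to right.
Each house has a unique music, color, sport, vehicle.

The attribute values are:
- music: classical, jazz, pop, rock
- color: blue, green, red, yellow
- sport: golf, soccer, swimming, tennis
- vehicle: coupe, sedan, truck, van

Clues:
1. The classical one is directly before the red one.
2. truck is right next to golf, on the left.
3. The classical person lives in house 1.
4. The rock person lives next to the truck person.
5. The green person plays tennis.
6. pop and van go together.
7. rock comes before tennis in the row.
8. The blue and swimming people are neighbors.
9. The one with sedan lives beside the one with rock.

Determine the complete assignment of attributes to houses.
Solution:

House | Music | Color | Sport | Vehicle
---------------------------------------
  1   | classical | blue | soccer | sedan
  2   | rock | red | swimming | coupe
  3   | jazz | green | tennis | truck
  4   | pop | yellow | golf | van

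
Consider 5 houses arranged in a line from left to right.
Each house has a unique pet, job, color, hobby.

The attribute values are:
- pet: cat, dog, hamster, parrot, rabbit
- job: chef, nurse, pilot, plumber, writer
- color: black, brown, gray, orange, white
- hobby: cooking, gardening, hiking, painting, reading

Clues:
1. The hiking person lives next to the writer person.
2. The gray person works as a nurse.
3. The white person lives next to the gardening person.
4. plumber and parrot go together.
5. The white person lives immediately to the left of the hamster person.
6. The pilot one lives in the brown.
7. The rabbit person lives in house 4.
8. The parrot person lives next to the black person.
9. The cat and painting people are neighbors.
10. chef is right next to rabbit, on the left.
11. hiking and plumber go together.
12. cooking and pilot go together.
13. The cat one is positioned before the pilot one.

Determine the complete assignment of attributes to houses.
Solution:

House | Pet | Job | Color | Hobby
---------------------------------
  1   | parrot | plumber | white | hiking
  2   | hamster | writer | black | gardening
  3   | cat | chef | orange | reading
  4   | rabbit | nurse | gray | painting
  5   | dog | pilot | brown | cooking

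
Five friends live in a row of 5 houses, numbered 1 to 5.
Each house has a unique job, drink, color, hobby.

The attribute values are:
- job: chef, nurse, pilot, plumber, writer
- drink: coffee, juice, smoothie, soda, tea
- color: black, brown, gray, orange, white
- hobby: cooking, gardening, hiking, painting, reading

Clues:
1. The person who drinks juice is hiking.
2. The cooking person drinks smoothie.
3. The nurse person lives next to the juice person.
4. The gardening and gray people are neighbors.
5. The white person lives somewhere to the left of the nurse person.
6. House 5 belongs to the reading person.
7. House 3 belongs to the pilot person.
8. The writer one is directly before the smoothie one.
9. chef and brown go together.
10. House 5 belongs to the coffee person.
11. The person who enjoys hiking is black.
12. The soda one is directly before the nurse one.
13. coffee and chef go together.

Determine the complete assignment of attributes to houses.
Solution:

House | Job | Drink | Color | Hobby
-----------------------------------
  1   | writer | soda | white | gardening
  2   | nurse | smoothie | gray | cooking
  3   | pilot | juice | black | hiking
  4   | plumber | tea | orange | painting
  5   | chef | coffee | brown | reading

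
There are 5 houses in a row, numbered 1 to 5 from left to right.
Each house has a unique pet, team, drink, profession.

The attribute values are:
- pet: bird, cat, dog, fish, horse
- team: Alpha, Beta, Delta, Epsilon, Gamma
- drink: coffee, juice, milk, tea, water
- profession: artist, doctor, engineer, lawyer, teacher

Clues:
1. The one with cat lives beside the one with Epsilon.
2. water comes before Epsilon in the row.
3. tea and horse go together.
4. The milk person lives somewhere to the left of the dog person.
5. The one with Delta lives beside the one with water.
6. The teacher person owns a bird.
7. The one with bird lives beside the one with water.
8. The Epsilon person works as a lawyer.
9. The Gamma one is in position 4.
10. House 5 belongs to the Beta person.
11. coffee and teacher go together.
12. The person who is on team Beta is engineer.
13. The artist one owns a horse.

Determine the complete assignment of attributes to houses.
Solution:

House | Pet | Team | Drink | Profession
---------------------------------------
  1   | bird | Delta | coffee | teacher
  2   | cat | Alpha | water | doctor
  3   | fish | Epsilon | milk | lawyer
  4   | horse | Gamma | tea | artist
  5   | dog | Beta | juice | engineer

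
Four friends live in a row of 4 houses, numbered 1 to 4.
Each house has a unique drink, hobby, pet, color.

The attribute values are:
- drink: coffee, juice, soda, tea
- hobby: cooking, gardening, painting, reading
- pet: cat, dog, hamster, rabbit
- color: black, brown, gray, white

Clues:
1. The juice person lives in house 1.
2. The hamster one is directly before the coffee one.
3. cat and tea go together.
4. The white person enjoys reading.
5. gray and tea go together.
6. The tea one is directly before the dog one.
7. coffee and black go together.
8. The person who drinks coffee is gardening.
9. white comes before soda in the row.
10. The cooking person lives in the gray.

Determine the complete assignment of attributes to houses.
Solution:

House | Drink | Hobby | Pet | Color
-----------------------------------
  1   | juice | reading | hamster | white
  2   | coffee | gardening | rabbit | black
  3   | tea | cooking | cat | gray
  4   | soda | painting | dog | brown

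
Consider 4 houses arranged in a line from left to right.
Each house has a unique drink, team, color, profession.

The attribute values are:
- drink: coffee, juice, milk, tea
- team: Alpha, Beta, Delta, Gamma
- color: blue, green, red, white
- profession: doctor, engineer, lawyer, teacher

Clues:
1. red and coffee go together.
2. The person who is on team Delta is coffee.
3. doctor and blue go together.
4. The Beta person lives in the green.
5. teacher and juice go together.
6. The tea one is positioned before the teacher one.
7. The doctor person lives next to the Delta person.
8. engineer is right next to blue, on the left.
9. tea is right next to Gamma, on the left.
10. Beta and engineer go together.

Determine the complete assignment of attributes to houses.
Solution:

House | Drink | Team | Color | Profession
-----------------------------------------
  1   | tea | Beta | green | engineer
  2   | milk | Gamma | blue | doctor
  3   | coffee | Delta | red | lawyer
  4   | juice | Alpha | white | teacher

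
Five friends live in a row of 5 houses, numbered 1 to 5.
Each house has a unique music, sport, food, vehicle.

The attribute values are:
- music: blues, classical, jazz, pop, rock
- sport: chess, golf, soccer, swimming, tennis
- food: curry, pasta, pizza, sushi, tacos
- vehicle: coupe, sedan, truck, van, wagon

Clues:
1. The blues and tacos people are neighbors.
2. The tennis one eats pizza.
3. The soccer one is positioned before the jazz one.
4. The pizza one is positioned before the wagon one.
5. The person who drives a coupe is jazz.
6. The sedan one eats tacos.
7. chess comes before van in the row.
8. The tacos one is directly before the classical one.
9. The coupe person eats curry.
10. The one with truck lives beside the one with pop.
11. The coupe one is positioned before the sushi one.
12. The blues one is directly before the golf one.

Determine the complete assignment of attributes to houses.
Solution:

House | Music | Sport | Food | Vehicle
--------------------------------------
  1   | blues | tennis | pizza | truck
  2   | pop | golf | tacos | sedan
  3   | classical | soccer | pasta | wagon
  4   | jazz | chess | curry | coupe
  5   | rock | swimming | sushi | van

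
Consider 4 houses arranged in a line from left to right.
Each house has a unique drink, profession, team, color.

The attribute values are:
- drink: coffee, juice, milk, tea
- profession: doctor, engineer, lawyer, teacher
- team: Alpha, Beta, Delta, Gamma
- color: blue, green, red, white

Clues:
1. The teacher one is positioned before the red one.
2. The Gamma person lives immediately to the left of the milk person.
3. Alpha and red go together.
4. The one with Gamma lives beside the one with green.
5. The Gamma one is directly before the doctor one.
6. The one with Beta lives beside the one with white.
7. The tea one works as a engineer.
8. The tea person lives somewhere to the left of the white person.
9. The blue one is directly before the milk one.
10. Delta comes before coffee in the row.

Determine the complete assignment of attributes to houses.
Solution:

House | Drink | Profession | Team | Color
-----------------------------------------
  1   | tea | engineer | Gamma | blue
  2   | milk | doctor | Beta | green
  3   | juice | teacher | Delta | white
  4   | coffee | lawyer | Alpha | red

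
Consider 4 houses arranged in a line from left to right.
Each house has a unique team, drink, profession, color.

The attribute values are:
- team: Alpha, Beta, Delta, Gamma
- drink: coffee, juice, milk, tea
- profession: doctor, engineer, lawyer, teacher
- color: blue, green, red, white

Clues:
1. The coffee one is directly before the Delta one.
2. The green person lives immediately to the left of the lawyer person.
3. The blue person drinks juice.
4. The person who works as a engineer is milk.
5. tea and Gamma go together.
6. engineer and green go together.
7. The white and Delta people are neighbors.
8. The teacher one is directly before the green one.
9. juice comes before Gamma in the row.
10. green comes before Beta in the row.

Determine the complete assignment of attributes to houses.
Solution:

House | Team | Drink | Profession | Color
-----------------------------------------
  1   | Alpha | coffee | teacher | white
  2   | Delta | milk | engineer | green
  3   | Beta | juice | lawyer | blue
  4   | Gamma | tea | doctor | red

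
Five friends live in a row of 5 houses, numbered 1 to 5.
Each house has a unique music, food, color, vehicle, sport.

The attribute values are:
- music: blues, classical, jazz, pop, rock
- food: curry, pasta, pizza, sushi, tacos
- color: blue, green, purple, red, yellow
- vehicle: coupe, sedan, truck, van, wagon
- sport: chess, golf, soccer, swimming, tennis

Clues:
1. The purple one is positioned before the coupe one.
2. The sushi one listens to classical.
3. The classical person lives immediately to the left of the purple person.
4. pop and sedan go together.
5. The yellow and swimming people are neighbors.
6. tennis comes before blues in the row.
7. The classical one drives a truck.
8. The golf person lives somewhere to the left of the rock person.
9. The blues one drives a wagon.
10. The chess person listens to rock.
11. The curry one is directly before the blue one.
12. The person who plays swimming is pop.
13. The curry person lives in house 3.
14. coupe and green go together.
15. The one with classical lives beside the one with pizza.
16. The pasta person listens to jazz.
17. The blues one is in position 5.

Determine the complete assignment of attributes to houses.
Solution:

House | Music | Food | Color | Vehicle | Sport
----------------------------------------------
  1   | classical | sushi | yellow | truck | golf
  2   | pop | pizza | purple | sedan | swimming
  3   | rock | curry | green | coupe | chess
  4   | jazz | pasta | blue | van | tennis
  5   | blues | tacos | red | wagon | soccer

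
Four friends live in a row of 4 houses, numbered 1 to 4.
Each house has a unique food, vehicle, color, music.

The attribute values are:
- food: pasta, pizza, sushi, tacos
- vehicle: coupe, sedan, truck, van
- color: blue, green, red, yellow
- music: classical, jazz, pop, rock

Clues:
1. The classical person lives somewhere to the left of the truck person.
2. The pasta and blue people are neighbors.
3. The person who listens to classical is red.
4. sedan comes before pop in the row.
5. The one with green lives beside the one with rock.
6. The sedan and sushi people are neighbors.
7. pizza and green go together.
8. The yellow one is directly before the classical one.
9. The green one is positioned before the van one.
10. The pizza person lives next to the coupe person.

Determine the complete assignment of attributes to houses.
Solution:

House | Food | Vehicle | Color | Music
--------------------------------------
  1   | pizza | sedan | green | jazz
  2   | sushi | coupe | yellow | rock
  3   | pasta | van | red | classical
  4   | tacos | truck | blue | pop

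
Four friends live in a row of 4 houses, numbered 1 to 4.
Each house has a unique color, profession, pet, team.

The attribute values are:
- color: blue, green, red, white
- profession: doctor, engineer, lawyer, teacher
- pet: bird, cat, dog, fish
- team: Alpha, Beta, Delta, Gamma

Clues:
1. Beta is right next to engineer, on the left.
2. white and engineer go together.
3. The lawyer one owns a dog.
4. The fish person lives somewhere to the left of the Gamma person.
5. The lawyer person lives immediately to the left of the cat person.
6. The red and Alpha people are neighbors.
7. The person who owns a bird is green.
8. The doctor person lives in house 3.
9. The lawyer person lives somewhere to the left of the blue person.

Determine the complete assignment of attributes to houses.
Solution:

House | Color | Profession | Pet | Team
---------------------------------------
  1   | red | lawyer | dog | Beta
  2   | white | engineer | cat | Alpha
  3   | blue | doctor | fish | Delta
  4   | green | teacher | bird | Gamma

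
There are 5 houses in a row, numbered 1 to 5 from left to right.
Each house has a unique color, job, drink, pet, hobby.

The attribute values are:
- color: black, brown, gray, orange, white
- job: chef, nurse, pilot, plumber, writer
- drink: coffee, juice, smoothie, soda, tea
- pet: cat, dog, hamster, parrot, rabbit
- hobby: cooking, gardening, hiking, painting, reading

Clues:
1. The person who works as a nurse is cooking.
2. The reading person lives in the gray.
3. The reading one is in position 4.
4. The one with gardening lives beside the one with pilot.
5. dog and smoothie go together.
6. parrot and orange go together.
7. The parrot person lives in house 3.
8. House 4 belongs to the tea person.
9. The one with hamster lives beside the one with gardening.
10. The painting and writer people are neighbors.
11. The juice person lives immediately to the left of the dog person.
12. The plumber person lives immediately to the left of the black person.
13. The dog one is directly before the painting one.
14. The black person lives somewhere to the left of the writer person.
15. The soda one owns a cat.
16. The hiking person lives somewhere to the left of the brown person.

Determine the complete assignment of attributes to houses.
Solution:

House | Color | Job | Drink | Pet | Hobby
-----------------------------------------
  1   | white | plumber | juice | hamster | hiking
  2   | black | chef | smoothie | dog | gardening
  3   | orange | pilot | coffee | parrot | painting
  4   | gray | writer | tea | rabbit | reading
  5   | brown | nurse | soda | cat | cooking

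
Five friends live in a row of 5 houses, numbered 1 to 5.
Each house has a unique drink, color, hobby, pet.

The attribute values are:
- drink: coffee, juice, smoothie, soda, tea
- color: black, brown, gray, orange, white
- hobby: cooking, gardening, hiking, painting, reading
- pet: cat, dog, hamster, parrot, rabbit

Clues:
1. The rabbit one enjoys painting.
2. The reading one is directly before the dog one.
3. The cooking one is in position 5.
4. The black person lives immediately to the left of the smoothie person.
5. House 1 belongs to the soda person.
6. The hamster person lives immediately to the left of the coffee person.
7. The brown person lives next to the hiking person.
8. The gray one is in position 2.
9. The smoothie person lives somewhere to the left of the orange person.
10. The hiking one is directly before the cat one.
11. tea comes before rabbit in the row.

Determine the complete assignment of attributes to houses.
Solution:

House | Drink | Color | Hobby | Pet
-----------------------------------
  1   | soda | brown | reading | hamster
  2   | coffee | gray | hiking | dog
  3   | tea | black | gardening | cat
  4   | smoothie | white | painting | rabbit
  5   | juice | orange | cooking | parrot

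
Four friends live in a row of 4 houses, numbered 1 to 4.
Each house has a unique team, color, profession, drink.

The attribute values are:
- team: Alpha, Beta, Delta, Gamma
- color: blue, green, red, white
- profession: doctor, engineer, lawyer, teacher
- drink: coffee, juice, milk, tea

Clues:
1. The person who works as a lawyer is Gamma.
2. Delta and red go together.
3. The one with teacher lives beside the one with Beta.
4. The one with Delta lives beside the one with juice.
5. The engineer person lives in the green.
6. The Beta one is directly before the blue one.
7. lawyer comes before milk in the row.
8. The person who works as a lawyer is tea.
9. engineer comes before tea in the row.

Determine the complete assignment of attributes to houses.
Solution:

House | Team | Color | Profession | Drink
-----------------------------------------
  1   | Delta | red | teacher | coffee
  2   | Beta | green | engineer | juice
  3   | Gamma | blue | lawyer | tea
  4   | Alpha | white | doctor | milk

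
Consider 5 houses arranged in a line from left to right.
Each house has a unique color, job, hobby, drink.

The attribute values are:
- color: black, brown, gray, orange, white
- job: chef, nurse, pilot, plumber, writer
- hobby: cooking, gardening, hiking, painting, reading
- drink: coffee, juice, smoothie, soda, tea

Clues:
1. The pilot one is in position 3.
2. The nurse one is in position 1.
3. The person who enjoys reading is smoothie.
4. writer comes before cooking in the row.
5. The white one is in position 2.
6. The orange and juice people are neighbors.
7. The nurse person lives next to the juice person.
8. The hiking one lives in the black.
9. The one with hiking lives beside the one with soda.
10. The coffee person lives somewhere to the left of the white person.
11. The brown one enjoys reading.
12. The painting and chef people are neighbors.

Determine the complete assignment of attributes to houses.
Solution:

House | Color | Job | Hobby | Drink
-----------------------------------
  1   | orange | nurse | painting | coffee
  2   | white | chef | gardening | juice
  3   | brown | pilot | reading | smoothie
  4   | black | writer | hiking | tea
  5   | gray | plumber | cooking | soda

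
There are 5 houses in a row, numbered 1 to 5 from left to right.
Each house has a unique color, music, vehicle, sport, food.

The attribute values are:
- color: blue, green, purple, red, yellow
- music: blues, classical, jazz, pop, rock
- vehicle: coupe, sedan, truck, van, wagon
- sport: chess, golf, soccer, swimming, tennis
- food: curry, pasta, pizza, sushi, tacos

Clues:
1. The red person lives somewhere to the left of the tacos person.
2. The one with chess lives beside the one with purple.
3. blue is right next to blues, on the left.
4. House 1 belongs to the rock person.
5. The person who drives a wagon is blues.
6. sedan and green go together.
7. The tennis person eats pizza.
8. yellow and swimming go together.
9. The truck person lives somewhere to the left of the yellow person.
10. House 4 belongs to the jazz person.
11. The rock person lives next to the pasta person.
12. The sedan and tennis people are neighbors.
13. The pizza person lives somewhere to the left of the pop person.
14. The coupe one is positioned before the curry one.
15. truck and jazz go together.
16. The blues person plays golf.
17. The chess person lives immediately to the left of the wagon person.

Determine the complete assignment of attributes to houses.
Solution:

House | Color | Music | Vehicle | Sport | Food
----------------------------------------------
  1   | blue | rock | coupe | chess | sushi
  2   | purple | blues | wagon | golf | pasta
  3   | green | classical | sedan | soccer | curry
  4   | red | jazz | truck | tennis | pizza
  5   | yellow | pop | van | swimming | tacos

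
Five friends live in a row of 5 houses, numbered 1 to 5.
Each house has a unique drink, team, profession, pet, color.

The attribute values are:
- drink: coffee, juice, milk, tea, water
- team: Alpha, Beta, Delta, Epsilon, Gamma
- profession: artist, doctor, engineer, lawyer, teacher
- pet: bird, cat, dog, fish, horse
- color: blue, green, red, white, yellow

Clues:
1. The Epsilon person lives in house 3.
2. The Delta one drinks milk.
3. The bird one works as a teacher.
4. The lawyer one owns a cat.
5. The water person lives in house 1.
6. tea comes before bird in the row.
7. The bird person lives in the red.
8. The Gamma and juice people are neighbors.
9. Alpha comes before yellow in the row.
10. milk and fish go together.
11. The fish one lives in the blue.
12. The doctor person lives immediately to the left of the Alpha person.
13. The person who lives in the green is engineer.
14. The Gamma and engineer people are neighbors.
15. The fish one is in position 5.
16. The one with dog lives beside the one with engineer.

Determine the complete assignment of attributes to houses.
Solution:

House | Drink | Team | Profession | Pet | Color
-----------------------------------------------
  1   | water | Gamma | doctor | dog | white
  2   | juice | Alpha | engineer | horse | green
  3   | tea | Epsilon | lawyer | cat | yellow
  4   | coffee | Beta | teacher | bird | red
  5   | milk | Delta | artist | fish | blue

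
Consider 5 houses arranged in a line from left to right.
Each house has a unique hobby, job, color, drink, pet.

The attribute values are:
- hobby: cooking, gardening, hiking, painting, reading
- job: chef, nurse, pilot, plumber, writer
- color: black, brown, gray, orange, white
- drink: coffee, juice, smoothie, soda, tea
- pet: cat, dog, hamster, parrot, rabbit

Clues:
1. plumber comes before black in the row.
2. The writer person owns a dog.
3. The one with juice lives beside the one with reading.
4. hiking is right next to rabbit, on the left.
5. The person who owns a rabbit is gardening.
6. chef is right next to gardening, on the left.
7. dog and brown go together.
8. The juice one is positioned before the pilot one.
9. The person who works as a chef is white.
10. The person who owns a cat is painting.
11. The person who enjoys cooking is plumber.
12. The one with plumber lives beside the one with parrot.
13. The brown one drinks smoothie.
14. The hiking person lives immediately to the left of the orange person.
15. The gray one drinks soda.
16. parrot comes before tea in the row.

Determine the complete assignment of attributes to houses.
Solution:

House | Hobby | Job | Color | Drink | Pet
-----------------------------------------
  1   | cooking | plumber | gray | soda | hamster
  2   | hiking | chef | white | coffee | parrot
  3   | gardening | nurse | orange | juice | rabbit
  4   | reading | writer | brown | smoothie | dog
  5   | painting | pilot | black | tea | cat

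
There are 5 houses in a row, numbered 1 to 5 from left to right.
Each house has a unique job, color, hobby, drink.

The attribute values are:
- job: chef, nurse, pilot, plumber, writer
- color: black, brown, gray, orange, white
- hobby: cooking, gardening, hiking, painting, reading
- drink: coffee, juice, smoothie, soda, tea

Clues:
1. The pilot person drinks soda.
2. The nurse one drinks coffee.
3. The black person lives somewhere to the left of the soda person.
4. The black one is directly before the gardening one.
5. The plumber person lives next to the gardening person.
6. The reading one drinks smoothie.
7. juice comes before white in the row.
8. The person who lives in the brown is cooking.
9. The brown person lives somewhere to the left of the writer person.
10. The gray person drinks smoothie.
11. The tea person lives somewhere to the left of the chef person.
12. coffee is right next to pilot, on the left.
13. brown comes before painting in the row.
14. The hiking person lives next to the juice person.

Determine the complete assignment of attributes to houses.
Solution:

House | Job | Color | Hobby | Drink
-----------------------------------
  1   | plumber | black | hiking | tea
  2   | chef | orange | gardening | juice
  3   | nurse | brown | cooking | coffee
  4   | pilot | white | painting | soda
  5   | writer | gray | reading | smoothie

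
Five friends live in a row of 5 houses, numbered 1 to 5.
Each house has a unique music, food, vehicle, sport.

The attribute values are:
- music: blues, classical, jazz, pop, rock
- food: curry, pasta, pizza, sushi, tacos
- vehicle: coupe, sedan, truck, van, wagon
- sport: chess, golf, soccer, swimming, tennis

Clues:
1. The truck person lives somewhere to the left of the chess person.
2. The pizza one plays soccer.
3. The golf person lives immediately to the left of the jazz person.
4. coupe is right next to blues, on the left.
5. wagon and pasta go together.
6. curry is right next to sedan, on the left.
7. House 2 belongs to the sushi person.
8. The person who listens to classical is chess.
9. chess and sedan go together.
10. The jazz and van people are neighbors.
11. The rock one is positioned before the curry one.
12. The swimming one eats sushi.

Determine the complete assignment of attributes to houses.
Solution:

House | Music | Food | Vehicle | Sport
--------------------------------------
  1   | rock | pasta | wagon | golf
  2   | jazz | sushi | coupe | swimming
  3   | blues | pizza | van | soccer
  4   | pop | curry | truck | tennis
  5   | classical | tacos | sedan | chess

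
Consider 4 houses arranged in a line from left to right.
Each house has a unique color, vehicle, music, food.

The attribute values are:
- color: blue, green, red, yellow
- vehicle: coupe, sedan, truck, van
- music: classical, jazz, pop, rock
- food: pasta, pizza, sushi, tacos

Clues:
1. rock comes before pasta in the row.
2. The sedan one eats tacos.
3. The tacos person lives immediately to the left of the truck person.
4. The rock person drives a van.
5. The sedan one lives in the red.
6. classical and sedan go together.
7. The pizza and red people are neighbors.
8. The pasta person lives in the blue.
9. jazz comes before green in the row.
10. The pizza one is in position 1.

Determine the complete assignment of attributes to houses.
Solution:

House | Color | Vehicle | Music | Food
--------------------------------------
  1   | yellow | van | rock | pizza
  2   | red | sedan | classical | tacos
  3   | blue | truck | jazz | pasta
  4   | green | coupe | pop | sushi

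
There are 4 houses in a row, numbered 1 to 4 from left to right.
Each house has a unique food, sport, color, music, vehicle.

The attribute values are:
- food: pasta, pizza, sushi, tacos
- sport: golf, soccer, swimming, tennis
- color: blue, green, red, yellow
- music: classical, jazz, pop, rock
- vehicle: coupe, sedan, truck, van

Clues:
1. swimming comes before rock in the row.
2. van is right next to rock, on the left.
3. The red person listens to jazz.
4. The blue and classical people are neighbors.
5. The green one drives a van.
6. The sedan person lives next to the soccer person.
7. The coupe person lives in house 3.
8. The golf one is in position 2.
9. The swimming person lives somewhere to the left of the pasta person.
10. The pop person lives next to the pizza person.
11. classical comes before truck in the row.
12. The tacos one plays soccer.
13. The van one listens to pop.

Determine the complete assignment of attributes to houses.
Solution:

House | Food | Sport | Color | Music | Vehicle
----------------------------------------------
  1   | sushi | swimming | green | pop | van
  2   | pizza | golf | blue | rock | sedan
  3   | tacos | soccer | yellow | classical | coupe
  4   | pasta | tennis | red | jazz | truck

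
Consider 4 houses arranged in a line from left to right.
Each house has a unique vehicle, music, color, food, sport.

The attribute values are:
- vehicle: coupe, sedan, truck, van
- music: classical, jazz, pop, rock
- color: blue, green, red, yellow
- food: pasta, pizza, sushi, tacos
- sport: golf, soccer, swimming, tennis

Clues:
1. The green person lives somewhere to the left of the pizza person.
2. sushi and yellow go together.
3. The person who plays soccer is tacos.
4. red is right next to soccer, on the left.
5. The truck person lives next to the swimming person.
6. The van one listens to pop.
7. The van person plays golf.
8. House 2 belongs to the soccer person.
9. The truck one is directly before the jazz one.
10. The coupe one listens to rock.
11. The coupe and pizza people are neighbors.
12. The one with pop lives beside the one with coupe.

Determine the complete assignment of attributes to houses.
Solution:

House | Vehicle | Music | Color | Food | Sport
----------------------------------------------
  1   | van | pop | red | pasta | golf
  2   | coupe | rock | green | tacos | soccer
  3   | truck | classical | blue | pizza | tennis
  4   | sedan | jazz | yellow | sushi | swimming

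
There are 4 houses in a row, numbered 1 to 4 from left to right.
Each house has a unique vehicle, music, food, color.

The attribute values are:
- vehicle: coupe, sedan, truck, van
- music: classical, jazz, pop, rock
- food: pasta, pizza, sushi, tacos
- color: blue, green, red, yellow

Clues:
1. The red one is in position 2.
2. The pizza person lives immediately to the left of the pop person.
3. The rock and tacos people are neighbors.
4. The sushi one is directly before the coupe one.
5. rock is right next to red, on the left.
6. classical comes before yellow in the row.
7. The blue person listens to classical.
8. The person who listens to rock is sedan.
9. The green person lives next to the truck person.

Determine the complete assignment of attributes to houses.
Solution:

House | Vehicle | Music | Food | Color
--------------------------------------
  1   | sedan | rock | pizza | green
  2   | truck | pop | tacos | red
  3   | van | classical | sushi | blue
  4   | coupe | jazz | pasta | yellow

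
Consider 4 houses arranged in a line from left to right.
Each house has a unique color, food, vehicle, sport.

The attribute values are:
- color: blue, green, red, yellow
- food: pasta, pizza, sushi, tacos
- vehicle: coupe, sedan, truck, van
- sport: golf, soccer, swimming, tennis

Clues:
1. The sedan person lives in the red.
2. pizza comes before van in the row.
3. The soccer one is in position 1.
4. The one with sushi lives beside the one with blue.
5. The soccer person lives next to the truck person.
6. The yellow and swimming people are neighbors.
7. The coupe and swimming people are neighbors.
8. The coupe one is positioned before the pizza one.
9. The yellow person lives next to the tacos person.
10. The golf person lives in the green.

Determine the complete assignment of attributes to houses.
Solution:

House | Color | Food | Vehicle | Sport
--------------------------------------
  1   | yellow | sushi | coupe | soccer
  2   | blue | tacos | truck | swimming
  3   | red | pizza | sedan | tennis
  4   | green | pasta | van | golf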